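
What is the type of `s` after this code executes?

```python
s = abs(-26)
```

abs() of int returns int

int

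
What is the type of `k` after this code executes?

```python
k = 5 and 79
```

'and' returns the last value when all truthy (79, which is int)

int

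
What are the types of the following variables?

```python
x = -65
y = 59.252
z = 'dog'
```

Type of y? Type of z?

y is float; z is str

float, str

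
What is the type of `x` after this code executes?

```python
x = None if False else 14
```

Ternary: condition is False, else branch (14) taken → int

int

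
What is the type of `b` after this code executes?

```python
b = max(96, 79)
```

max() of ints returns int

int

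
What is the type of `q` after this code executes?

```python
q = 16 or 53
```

'or' returns the first truthy value (16, which is int)

int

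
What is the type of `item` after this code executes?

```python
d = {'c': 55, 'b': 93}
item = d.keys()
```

.keys() returns a dict_keys view object

dict_keys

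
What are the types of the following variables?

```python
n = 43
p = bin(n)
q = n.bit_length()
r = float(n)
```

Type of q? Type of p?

int.bit_length() returns int; bin() returns str

int, str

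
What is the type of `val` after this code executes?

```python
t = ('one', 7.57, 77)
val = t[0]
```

Index 0 of tuple is 'one' which is str

str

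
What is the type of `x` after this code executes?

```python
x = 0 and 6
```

'and' returns the first falsy value (0, which is int)

int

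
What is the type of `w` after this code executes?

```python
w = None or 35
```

'or' with None returns the other value (35, int)

int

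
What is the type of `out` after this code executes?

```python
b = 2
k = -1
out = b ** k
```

int ** negative int returns float

float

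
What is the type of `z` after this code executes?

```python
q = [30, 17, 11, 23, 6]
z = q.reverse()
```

list.reverse() returns None

NoneType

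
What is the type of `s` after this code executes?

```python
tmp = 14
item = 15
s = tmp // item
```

int // int returns int (14 // 15 = 0)

int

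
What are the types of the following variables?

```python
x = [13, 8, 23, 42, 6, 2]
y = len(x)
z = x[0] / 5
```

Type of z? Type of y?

int / int returns float; len() returns int

float, int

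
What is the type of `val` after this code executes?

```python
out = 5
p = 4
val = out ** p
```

int ** positive int returns int (5 ** 4 = 625)

int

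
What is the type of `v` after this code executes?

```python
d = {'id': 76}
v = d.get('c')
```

dict.get() returns None when key 'c' is not found and no default given

NoneType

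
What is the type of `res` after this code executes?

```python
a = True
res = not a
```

'not' always returns bool

bool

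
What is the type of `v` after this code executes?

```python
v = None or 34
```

'or' with None returns the other value (34, int)

int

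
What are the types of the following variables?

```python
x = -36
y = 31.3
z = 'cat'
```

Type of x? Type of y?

x is int; y is float

int, float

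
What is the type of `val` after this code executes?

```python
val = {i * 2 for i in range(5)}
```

A set comprehension {expr for x in iterable} produces a set

set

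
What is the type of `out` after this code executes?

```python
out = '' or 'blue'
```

'or' returns first truthy value ('blue', which is str)

str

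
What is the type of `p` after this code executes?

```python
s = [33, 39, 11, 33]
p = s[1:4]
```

Slicing a list always returns a list

list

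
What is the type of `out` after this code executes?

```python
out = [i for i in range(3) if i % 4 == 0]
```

A list comprehension [...] produces a list

list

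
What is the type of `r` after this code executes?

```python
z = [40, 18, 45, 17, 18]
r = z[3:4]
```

Slicing a list always returns a list

list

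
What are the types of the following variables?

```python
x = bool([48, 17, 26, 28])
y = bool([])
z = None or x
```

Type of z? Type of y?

None or <bool> returns the bool; bool() returns bool

bool, bool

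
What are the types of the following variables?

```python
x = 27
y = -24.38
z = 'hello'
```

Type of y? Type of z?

y is float; z is str

float, str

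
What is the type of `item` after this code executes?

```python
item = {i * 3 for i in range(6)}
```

A set comprehension {expr for x in iterable} produces a set

set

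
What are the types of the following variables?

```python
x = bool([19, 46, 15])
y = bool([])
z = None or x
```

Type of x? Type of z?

bool() returns bool; None or <bool> returns the bool

bool, bool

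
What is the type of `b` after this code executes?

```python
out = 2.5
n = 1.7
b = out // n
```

float // float returns float (floor division preserves float type)

float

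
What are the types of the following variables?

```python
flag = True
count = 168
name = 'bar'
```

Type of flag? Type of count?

flag is bool; count is int

bool, int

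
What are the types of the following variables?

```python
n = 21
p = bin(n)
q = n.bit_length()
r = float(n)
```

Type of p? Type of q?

bin() returns str; int.bit_length() returns int

str, int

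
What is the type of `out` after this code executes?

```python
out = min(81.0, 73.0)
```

min() of floats returns float

float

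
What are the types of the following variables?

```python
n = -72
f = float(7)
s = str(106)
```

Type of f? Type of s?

f is float; s is str

float, str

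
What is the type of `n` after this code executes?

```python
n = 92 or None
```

'or' returns first truthy value (92, int)

int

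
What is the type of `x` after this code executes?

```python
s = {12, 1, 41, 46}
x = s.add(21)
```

set.add() returns None (mutates in place)

NoneType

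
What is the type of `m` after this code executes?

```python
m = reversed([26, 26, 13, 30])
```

reversed() on a list returns a list_reverseiterator

list_reverseiterator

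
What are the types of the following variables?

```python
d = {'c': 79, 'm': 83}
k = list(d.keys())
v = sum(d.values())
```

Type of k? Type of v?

list(...) returns list; sum of int values returns int

list, int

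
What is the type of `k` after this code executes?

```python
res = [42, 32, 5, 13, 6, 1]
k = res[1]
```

Indexing a list of ints returns int (res[1] = 32)

int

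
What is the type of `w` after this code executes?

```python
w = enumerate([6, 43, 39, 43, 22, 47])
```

enumerate() returns an enumerate iterator object

enumerate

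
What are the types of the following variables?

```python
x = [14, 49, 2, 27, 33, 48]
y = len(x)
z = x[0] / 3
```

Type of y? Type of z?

len() returns int; int / int returns float

int, float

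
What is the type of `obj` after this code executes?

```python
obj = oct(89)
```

oct() returns str representation

str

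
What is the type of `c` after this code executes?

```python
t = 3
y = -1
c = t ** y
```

int ** negative int returns float

float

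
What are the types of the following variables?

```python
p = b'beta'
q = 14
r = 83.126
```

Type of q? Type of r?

q is int; r is float

int, float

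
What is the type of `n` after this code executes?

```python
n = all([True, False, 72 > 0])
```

all() returns bool

bool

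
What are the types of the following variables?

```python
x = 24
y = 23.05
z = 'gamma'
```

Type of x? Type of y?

x is int; y is float

int, float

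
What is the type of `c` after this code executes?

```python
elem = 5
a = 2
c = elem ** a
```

int ** positive int returns int (5 ** 2 = 25)

int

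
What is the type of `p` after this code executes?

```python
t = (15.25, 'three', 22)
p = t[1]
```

Index 1 of tuple is 'three' which is str

str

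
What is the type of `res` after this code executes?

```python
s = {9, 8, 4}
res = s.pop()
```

Popping from a set of ints returns int

int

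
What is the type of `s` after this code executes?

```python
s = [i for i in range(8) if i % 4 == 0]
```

A list comprehension [...] produces a list

list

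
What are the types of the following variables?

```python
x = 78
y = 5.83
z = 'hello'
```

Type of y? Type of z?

y is float; z is str

float, str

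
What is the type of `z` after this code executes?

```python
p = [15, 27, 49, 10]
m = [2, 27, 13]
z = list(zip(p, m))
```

list(zip(...)) returns a list of tuples

list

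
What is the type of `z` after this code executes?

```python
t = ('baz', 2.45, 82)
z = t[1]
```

Index 1 of tuple is 2.45 which is float

float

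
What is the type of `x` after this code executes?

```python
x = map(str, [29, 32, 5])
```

map() returns a map iterator object

map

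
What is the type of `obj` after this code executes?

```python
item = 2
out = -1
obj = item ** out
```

int ** negative int returns float

float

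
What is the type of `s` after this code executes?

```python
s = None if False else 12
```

Ternary: condition is False, else branch (12) taken → int

int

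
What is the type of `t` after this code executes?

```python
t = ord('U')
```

ord() returns int (Unicode code point)

int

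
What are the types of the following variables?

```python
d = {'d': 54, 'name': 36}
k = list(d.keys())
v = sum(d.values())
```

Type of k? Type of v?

list(...) returns list; sum of int values returns int

list, int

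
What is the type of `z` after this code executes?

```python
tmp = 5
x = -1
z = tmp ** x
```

int ** negative int returns float

float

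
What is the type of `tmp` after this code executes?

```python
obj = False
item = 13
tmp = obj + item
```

bool + int returns int (False is 0, so 0 + 13 = 13)

int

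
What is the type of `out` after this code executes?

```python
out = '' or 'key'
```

'or' returns first truthy value ('key', which is str)

str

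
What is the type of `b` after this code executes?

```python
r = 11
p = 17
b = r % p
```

int % int returns int (11 % 17 = 11)

int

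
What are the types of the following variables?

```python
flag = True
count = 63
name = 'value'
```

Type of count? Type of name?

count is int; name is str

int, str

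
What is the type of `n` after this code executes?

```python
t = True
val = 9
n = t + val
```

bool + int returns int (True is 1, so 1 + 9 = 10)

int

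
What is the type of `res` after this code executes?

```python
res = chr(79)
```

chr() returns str (single character)

str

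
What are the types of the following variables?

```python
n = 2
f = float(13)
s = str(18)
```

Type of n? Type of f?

n is int; f is float

int, float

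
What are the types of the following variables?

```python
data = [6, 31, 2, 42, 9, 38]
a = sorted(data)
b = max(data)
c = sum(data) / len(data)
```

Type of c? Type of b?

int / int returns float; max of ints returns int

float, int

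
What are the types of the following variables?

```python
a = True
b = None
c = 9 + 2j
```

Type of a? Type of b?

a is bool; b is NoneType

bool, NoneType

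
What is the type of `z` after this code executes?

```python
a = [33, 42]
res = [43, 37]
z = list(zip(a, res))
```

list(zip(...)) returns a list of tuples

list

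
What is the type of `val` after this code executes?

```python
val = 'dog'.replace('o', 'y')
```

str.replace() returns str

str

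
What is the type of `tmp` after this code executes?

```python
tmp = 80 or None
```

'or' returns first truthy value (80, int)

int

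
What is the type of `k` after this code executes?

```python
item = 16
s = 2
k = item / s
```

int / int always returns float in Python 3 (16 / 2 = 8)

float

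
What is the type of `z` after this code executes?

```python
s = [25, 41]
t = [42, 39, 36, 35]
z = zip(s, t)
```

zip() returns a zip iterator object

zip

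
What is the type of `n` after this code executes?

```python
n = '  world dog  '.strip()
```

str.strip() returns str

str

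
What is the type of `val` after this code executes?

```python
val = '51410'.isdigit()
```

str.isdigit() returns bool

bool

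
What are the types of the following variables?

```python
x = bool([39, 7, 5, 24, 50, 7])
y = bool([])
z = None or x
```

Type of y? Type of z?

bool() returns bool; None or <bool> returns the bool

bool, bool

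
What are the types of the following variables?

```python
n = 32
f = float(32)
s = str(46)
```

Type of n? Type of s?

n is int; s is str

int, str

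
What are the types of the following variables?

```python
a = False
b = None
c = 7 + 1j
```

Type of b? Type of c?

b is NoneType; c is complex

NoneType, complex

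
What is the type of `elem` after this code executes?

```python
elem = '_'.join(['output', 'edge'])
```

str.join() returns str

str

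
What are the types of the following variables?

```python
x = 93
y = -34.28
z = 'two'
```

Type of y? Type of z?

y is float; z is str

float, str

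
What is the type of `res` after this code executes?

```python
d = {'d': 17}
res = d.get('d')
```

dict.get() returns the value (int) when key is found

int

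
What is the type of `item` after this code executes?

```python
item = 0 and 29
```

'and' returns the first falsy value (0, which is int)

int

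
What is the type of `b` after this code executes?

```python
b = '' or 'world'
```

'or' returns first truthy value ('world', which is str)

str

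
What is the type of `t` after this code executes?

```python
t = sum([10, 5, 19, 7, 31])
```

sum() of ints returns int

int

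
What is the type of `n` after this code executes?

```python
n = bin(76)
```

bin() returns str representation

str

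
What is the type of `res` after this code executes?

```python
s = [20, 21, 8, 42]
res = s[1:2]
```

Slicing a list always returns a list

list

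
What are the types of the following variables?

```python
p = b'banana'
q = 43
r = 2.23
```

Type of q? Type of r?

q is int; r is float

int, float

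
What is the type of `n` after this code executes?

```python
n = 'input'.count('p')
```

str.count() returns int

int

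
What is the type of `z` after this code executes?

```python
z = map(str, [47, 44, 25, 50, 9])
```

map() returns a map iterator object

map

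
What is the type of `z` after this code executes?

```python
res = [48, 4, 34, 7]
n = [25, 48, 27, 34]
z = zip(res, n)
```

zip() returns a zip iterator object

zip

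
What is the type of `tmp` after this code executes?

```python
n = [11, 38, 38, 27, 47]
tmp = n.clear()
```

list.clear() returns None

NoneType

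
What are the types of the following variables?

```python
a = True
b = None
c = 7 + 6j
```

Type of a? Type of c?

a is bool; c is complex

bool, complex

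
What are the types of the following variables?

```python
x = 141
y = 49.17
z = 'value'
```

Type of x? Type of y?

x is int; y is float

int, float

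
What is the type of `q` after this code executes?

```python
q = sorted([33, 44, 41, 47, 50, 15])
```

sorted() always returns list

list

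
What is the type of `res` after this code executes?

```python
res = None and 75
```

'and' returns first falsy value (None)

NoneType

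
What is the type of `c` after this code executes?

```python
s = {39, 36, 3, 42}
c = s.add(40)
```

set.add() returns None (mutates in place)

NoneType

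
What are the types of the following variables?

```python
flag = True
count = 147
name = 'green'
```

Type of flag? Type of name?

flag is bool; name is str

bool, str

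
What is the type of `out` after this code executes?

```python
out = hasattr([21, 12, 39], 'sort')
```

hasattr() returns bool

bool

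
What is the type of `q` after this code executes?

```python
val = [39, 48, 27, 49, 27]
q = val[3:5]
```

Slicing a list always returns a list

list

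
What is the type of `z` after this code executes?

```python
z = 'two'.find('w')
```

str.find() returns int (index, or -1)

int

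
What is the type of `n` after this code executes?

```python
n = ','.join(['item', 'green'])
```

str.join() returns str

str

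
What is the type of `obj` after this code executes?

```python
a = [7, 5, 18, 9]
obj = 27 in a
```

'in' operator returns bool

bool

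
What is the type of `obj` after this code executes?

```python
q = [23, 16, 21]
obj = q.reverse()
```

list.reverse() returns None

NoneType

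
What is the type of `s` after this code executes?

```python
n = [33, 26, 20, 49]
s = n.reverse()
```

list.reverse() returns None

NoneType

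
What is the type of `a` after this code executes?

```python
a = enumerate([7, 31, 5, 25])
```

enumerate() returns an enumerate iterator object

enumerate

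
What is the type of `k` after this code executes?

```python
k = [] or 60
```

'or' returns first truthy value (60, which is int)

int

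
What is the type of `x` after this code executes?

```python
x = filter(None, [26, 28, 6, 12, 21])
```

filter() returns a filter iterator object

filter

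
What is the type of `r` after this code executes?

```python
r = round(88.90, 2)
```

round() with ndigits arg returns float

float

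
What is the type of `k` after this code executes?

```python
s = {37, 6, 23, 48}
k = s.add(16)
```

set.add() returns None (mutates in place)

NoneType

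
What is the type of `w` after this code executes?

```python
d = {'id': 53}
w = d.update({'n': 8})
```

dict.update() returns None

NoneType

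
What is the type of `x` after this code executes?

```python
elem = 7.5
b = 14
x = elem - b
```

float - int returns float (7.5 - 14 = -6.5)

float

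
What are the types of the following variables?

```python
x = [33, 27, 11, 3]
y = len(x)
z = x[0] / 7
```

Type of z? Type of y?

int / int returns float; len() returns int

float, int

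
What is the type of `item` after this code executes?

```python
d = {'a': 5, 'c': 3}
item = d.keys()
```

.keys() returns a dict_keys view object

dict_keys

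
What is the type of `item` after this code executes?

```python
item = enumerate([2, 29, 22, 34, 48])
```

enumerate() returns an enumerate iterator object

enumerate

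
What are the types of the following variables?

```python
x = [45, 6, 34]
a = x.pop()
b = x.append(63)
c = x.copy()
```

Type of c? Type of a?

list.copy() returns list; list.pop() returns the element (int)

list, int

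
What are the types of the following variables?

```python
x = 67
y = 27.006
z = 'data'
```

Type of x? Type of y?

x is int; y is float

int, float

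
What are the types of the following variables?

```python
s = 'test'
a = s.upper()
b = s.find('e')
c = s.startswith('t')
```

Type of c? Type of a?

str.startswith() returns bool; str.upper() returns str

bool, str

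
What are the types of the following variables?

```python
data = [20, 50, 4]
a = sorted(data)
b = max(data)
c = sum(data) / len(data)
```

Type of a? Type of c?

sorted() returns list; int / int returns float

list, float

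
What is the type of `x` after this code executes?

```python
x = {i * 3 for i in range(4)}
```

A set comprehension {expr for x in iterable} produces a set

set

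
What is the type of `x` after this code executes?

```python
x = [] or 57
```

'or' returns first truthy value (57, which is int)

int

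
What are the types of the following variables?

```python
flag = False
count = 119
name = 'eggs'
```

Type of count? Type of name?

count is int; name is str

int, str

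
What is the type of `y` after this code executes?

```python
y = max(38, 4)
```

max() of ints returns int

int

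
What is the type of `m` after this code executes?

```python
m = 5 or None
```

'or' returns first truthy value (5, int)

int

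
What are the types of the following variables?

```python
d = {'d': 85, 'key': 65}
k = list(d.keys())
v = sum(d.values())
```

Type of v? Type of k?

sum of int values returns int; list(...) returns list

int, list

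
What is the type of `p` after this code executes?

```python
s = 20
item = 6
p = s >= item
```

Comparison operators return bool

bool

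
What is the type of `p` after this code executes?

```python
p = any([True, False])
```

any() returns bool

bool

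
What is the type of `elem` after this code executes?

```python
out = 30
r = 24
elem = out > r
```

Comparison operators return bool

bool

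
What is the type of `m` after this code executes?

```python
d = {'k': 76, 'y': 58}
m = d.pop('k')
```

dict.pop() returns the value (int)

int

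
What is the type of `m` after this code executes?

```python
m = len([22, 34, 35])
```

len() always returns int

int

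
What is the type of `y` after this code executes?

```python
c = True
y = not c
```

'not' always returns bool

bool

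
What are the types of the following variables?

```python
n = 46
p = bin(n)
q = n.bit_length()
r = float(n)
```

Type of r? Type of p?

float() returns float; bin() returns str

float, str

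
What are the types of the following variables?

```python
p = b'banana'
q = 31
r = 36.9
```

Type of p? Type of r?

p is bytes; r is float

bytes, float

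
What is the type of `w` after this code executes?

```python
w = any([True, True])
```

any() returns bool

bool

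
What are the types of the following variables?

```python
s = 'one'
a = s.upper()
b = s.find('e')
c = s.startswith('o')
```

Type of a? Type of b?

str.upper() returns str; str.find() returns int

str, int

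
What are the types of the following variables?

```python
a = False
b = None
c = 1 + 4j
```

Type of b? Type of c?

b is NoneType; c is complex

NoneType, complex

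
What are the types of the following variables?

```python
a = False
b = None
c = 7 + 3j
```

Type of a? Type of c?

a is bool; c is complex

bool, complex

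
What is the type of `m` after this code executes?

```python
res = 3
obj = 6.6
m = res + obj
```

int + float returns float (3 + 6.6 = 9.6)

float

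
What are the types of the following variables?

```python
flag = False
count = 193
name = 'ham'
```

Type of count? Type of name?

count is int; name is str

int, str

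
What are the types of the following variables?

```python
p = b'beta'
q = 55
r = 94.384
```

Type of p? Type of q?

p is bytes; q is int

bytes, int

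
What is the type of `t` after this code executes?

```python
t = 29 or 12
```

'or' returns the first truthy value (29, which is int)

int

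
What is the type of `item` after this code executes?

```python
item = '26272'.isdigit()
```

str.isdigit() returns bool

bool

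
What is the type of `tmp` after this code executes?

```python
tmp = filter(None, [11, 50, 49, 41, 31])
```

filter() returns a filter iterator object

filter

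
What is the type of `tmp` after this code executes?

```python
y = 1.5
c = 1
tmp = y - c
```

float - int returns float (1.5 - 1 = 0.5)

float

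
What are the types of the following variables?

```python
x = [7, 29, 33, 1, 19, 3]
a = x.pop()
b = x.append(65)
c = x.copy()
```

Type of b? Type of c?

list.append() returns None; list.copy() returns list

NoneType, list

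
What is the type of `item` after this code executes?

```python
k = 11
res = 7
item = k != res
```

Comparison operators return bool

bool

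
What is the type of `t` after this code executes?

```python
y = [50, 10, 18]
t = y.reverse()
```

list.reverse() returns None

NoneType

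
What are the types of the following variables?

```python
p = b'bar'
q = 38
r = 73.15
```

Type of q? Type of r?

q is int; r is float

int, float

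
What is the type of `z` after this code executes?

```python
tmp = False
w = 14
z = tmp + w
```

bool + int returns int (False is 0, so 0 + 14 = 14)

int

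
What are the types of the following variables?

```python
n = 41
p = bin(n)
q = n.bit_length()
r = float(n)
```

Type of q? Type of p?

int.bit_length() returns int; bin() returns str

int, str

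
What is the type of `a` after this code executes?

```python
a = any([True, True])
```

any() returns bool

bool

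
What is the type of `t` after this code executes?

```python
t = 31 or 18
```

'or' returns the first truthy value (31, which is int)

int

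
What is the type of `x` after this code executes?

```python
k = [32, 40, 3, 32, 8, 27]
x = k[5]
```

Indexing a list of ints returns int (k[5] = 27)

int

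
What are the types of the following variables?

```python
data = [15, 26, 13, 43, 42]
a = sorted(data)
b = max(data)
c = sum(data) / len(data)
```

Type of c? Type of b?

int / int returns float; max of ints returns int

float, int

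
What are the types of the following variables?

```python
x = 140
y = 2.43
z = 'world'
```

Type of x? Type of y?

x is int; y is float

int, float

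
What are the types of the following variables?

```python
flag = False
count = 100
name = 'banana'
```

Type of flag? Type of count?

flag is bool; count is int

bool, int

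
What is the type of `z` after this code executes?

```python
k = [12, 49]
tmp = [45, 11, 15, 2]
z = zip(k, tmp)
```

zip() returns a zip iterator object

zip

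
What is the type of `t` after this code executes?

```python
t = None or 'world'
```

'or' with None returns the other value ('world', str)

str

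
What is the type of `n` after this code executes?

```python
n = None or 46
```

'or' with None returns the other value (46, int)

int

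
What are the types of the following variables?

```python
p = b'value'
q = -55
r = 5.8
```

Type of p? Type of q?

p is bytes; q is int

bytes, int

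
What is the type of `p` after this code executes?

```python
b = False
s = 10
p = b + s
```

bool + int returns int (False is 0, so 0 + 10 = 10)

int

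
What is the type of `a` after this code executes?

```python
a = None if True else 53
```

Ternary: condition is True, if branch (None) taken → NoneType

NoneType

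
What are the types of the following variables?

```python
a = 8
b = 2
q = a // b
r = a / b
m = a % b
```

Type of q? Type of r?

int // int returns int; int / int returns float

int, float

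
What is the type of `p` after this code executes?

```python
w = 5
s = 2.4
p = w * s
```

int * float returns float (5 * 2.4 = 12.0)

float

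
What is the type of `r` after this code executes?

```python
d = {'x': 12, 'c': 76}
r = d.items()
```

dict.items() returns a dict_items view

dict_items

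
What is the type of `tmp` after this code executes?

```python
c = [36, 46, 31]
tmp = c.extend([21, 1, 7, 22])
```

list.extend() returns None

NoneType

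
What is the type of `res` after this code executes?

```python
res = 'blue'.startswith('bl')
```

str.startswith() returns bool

bool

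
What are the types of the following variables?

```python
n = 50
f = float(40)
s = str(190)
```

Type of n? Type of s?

n is int; s is str

int, str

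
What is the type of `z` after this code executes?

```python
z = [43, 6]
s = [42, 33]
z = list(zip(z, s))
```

list(zip(...)) returns a list of tuples

list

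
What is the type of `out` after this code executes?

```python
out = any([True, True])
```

any() returns bool

bool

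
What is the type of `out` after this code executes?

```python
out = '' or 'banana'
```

'or' returns first truthy value ('banana', which is str)

str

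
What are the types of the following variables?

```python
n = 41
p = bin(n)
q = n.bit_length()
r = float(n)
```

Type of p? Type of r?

bin() returns str; float() returns float

str, float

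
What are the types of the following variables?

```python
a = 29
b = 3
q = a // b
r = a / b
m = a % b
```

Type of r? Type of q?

int / int returns float; int // int returns int

float, int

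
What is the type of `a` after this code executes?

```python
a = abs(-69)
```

abs() of int returns int

int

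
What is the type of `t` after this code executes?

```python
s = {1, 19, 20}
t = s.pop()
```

Popping from a set of ints returns int

int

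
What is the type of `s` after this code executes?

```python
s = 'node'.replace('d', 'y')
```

str.replace() returns str

str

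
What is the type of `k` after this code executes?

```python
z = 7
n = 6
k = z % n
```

int % int returns int (7 % 6 = 1)

int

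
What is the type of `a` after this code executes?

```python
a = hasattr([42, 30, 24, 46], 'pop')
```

hasattr() returns bool

bool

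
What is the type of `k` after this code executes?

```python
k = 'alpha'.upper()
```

str.upper() returns str

str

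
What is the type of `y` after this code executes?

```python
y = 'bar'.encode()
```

str.encode() returns bytes

bytes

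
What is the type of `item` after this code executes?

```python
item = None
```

None has type NoneType

NoneType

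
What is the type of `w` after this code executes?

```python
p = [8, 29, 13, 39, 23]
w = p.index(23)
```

list.index() returns int

int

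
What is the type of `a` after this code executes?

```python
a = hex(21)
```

hex() returns str representation

str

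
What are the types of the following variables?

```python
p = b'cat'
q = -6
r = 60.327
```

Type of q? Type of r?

q is int; r is float

int, float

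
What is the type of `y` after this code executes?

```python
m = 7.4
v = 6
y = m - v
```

float - int returns float (7.4 - 6 = 1.4)

float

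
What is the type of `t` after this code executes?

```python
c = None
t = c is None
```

'is' comparison returns bool

bool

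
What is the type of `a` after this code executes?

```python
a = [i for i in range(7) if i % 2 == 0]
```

A list comprehension [...] produces a list

list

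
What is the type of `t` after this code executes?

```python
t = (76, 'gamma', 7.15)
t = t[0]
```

Index 0 of tuple is 76 which is int

int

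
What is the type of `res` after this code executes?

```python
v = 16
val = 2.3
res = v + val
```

int + float returns float (16 + 2.3 = 18.3)

float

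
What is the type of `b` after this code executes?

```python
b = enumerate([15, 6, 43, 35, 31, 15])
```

enumerate() returns an enumerate iterator object

enumerate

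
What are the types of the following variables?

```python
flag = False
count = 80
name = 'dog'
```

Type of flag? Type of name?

flag is bool; name is str

bool, str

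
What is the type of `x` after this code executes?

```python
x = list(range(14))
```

list(range(...)) returns list

list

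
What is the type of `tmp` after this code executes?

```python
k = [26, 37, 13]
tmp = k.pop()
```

list.pop() returns the popped element (int here)

int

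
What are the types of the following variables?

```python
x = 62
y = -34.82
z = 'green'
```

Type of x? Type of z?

x is int; z is str

int, str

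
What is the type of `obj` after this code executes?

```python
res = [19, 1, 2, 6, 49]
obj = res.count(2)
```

list.count() returns int

int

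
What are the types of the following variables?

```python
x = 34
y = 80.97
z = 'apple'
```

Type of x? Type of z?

x is int; z is str

int, str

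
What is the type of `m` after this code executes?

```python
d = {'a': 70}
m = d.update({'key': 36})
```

dict.update() returns None

NoneType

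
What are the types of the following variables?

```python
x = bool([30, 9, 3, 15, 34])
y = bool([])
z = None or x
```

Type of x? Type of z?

bool() returns bool; None or <bool> returns the bool

bool, bool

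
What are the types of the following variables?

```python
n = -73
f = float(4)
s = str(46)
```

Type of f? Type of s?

f is float; s is str

float, str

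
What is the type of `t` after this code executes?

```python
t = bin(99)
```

bin() returns str representation

str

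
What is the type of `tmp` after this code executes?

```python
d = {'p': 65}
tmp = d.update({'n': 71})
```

dict.update() returns None

NoneType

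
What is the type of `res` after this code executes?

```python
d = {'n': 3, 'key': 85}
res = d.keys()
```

.keys() returns a dict_keys view object

dict_keys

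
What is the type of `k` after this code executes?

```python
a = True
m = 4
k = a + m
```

bool + int returns int (True is 1, so 1 + 4 = 5)

int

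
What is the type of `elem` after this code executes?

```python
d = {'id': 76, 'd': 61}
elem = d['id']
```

Accessing dict[str, int] with key 'id' returns int value 76

int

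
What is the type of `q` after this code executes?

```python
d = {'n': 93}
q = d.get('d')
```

dict.get() returns None when key 'd' is not found and no default given

NoneType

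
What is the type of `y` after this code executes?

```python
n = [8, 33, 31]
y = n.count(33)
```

list.count() returns int

int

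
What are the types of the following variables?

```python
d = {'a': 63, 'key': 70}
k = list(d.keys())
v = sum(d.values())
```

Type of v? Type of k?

sum of int values returns int; list(...) returns list

int, list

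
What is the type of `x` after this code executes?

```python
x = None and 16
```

'and' returns first falsy value (None)

NoneType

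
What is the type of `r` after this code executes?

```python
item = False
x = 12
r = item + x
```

bool + int returns int (False is 0, so 0 + 12 = 12)

int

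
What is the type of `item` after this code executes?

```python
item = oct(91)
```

oct() returns str representation

str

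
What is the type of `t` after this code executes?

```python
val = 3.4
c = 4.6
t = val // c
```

float // float returns float (floor division preserves float type)

float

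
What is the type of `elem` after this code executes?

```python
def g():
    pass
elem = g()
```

A function with no return statement returns None

NoneType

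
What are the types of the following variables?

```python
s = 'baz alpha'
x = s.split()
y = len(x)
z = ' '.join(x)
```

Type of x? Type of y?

str.split() returns list; len() returns int

list, int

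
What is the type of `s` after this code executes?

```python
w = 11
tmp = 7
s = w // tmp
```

int // int returns int (11 // 7 = 1)

int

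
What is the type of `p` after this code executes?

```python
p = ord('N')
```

ord() returns int (Unicode code point)

int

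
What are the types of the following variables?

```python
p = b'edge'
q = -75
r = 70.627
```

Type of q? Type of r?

q is int; r is float

int, float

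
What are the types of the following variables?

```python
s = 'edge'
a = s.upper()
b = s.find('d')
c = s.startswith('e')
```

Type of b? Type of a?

str.find() returns int; str.upper() returns str

int, str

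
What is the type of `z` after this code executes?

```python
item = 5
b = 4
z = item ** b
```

int ** positive int returns int (5 ** 4 = 625)

int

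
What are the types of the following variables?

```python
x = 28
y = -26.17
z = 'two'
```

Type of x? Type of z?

x is int; z is str

int, str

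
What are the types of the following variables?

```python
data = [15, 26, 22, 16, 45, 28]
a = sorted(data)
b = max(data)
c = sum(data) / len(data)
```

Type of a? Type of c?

sorted() returns list; int / int returns float

list, float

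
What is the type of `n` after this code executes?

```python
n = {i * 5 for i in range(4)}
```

A set comprehension {expr for x in iterable} produces a set

set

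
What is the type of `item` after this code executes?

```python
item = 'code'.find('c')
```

str.find() returns int (index, or -1)

int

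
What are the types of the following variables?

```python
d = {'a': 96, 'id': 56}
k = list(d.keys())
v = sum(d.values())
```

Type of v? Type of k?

sum of int values returns int; list(...) returns list

int, list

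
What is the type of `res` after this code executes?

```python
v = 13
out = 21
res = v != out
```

Comparison operators return bool

bool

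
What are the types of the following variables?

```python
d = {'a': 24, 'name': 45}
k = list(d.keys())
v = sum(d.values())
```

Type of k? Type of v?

list(...) returns list; sum of int values returns int

list, int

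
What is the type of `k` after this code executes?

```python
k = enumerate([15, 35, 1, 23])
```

enumerate() returns an enumerate iterator object

enumerate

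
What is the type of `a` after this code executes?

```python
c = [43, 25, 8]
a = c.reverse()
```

list.reverse() returns None

NoneType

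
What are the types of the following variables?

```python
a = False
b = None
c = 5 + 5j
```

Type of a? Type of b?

a is bool; b is NoneType

bool, NoneType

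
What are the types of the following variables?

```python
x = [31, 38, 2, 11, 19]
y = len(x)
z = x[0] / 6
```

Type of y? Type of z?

len() returns int; int / int returns float

int, float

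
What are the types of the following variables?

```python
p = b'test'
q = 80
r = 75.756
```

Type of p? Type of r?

p is bytes; r is float

bytes, float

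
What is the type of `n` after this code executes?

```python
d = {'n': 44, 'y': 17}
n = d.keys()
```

.keys() returns a dict_keys view object

dict_keys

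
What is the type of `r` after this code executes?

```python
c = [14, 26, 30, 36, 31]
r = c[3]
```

Indexing a list of ints returns int (c[3] = 36)

int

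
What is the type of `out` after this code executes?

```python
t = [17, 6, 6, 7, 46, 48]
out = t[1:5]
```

Slicing a list always returns a list

list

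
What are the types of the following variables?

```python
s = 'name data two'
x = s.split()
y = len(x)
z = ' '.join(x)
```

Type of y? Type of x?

len() returns int; str.split() returns list

int, list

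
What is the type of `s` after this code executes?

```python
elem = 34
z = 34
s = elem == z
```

Equality comparison returns bool

bool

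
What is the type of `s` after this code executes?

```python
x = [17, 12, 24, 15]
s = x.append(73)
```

list.append() returns None (mutates in place)

NoneType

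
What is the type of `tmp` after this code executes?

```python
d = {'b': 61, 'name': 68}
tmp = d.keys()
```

.keys() returns a dict_keys view object

dict_keys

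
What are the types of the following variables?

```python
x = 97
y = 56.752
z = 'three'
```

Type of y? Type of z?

y is float; z is str

float, str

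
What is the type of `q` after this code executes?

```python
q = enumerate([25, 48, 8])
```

enumerate() returns an enumerate iterator object

enumerate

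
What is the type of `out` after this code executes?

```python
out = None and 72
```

'and' returns first falsy value (None)

NoneType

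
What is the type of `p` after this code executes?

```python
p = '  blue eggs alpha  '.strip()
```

str.strip() returns str

str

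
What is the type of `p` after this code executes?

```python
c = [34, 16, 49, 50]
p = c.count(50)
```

list.count() returns int

int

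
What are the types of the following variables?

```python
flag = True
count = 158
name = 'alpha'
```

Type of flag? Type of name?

flag is bool; name is str

bool, str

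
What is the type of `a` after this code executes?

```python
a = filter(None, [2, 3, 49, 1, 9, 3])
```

filter() returns a filter iterator object

filter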